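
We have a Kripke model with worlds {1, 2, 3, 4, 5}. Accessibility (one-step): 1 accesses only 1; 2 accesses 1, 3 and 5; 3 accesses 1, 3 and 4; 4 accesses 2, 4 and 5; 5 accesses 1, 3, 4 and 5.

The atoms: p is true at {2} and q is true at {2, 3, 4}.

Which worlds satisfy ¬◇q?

{1}

1: ◇q is F. ✓
2: ◇q is T. ✗
3: ◇q is T. ✗
4: ◇q is T. ✗
5: ◇q is T. ✗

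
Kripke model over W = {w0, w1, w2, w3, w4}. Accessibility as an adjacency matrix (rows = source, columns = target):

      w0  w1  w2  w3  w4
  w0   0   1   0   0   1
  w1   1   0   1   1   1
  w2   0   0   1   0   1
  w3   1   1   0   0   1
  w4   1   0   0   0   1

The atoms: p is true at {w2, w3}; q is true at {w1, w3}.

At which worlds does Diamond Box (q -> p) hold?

{w0, w1, w2, w3, w4}

w0: successors {w1, w4}; Box (q -> p) there: w1:T, w4:T. ✓
w1: successors {w0, w2, w3, w4}; Box (q -> p) there: w0:F, w2:T, w3:F, w4:T. ✓
w2: successors {w2, w4}; Box (q -> p) there: w2:T, w4:T. ✓
w3: successors {w0, w1, w4}; Box (q -> p) there: w0:F, w1:T, w4:T. ✓
w4: successors {w0, w4}; Box (q -> p) there: w0:F, w4:T. ✓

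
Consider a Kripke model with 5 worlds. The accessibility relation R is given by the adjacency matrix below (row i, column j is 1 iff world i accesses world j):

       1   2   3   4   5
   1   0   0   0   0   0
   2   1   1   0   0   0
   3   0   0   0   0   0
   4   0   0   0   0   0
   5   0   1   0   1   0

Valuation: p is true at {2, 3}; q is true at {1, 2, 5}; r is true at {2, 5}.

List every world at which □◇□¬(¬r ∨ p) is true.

1: no successors, so □◇□¬(¬r ∨ p) holds vacuously. ✓
2: successors {1, 2}; ◇□¬(¬r ∨ p) there: 1:F, 2:T. ✗
3: no successors, so □◇□¬(¬r ∨ p) holds vacuously. ✓
4: no successors, so □◇□¬(¬r ∨ p) holds vacuously. ✓
5: successors {2, 4}; ◇□¬(¬r ∨ p) there: 2:T, 4:F. ✗

{1, 3, 4}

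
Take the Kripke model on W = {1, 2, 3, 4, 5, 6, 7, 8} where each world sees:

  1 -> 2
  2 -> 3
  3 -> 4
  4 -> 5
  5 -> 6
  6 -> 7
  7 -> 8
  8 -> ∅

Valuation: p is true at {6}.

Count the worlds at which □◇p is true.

1: successors {2}; ◇p there: 2:F. ✗
2: successors {3}; ◇p there: 3:F. ✗
3: successors {4}; ◇p there: 4:F. ✗
4: successors {5}; ◇p there: 5:T. ✓
5: successors {6}; ◇p there: 6:F. ✗
6: successors {7}; ◇p there: 7:F. ✗
7: successors {8}; ◇p there: 8:F. ✗
8: no successors, so □◇p holds vacuously. ✓
Satisfying worlds: {4, 8}.

2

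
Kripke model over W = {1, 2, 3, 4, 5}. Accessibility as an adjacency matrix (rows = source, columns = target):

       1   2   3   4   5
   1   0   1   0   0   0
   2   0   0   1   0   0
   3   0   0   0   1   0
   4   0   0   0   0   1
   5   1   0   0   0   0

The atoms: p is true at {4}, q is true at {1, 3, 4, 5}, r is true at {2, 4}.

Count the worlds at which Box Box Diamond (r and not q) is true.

1

1: successors {2}; Box Diamond (r and not q) there: 2:F. ✗
2: successors {3}; Box Diamond (r and not q) there: 3:F. ✗
3: successors {4}; Box Diamond (r and not q) there: 4:F. ✗
4: successors {5}; Box Diamond (r and not q) there: 5:T. ✓
5: successors {1}; Box Diamond (r and not q) there: 1:F. ✗
Satisfying worlds: {4}.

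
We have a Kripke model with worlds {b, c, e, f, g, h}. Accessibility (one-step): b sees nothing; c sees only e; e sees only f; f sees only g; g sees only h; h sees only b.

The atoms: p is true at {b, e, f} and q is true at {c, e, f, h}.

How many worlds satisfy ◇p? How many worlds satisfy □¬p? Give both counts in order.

3 and 3

For ◇p:
b: no successors, so ◇p fails. ✗
c: successors {e}; p there: e:T. ✓
e: successors {f}; p there: f:T. ✓
f: successors {g}; p there: g:F. ✗
g: successors {h}; p there: h:F. ✗
h: successors {b}; p there: b:T. ✓
— 3 worlds.
For □¬p:
b: no successors, so □¬p holds vacuously. ✓
c: successors {e}; ¬p there: e:F. ✗
e: successors {f}; ¬p there: f:F. ✗
f: successors {g}; ¬p there: g:T. ✓
g: successors {h}; ¬p there: h:T. ✓
h: successors {b}; ¬p there: b:F. ✗
— 3 worlds.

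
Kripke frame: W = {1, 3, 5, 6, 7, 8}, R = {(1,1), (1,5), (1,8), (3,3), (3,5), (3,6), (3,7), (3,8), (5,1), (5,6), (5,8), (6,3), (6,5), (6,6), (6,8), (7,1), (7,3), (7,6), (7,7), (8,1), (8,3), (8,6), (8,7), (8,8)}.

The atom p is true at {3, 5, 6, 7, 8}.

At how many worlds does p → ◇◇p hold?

1: p is F, ◇◇p is T. ✓
3: p is T, ◇◇p is T. ✓
5: p is T, ◇◇p is T. ✓
6: p is T, ◇◇p is T. ✓
7: p is T, ◇◇p is T. ✓
8: p is T, ◇◇p is T. ✓
Satisfying worlds: {1, 3, 5, 6, 7, 8}.

6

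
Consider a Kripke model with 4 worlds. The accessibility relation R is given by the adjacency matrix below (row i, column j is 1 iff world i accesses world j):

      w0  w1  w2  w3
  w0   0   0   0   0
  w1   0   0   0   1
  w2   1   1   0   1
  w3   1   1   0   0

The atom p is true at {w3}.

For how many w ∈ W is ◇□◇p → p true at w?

w0: ◇□◇p is F, p is F. ✓
w1: ◇□◇p is F, p is F. ✓
w2: ◇□◇p is T, p is F. ✗
w3: ◇□◇p is T, p is T. ✓
Satisfying worlds: {w0, w1, w3}.

3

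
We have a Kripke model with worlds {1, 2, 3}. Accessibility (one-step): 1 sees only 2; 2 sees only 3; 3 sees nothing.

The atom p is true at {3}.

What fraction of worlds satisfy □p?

2/3

1: successors {2}; p there: 2:F. ✗
2: successors {3}; p there: 3:T. ✓
3: no successors, so □p holds vacuously. ✓
That's 2 of 3 worlds, so 2/3.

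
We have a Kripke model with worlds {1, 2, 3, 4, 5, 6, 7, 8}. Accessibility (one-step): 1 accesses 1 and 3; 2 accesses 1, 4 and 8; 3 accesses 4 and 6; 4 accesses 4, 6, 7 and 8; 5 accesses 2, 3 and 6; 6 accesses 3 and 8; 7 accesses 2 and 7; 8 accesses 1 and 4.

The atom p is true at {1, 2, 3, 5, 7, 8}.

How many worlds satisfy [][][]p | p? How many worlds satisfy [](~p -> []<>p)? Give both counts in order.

For [][][]p | p:
1: [][][]p is F, p is T. ✓
2: [][][]p is F, p is T. ✓
3: [][][]p is F, p is T. ✓
4: [][][]p is F, p is F. ✗
5: [][][]p is F, p is T. ✓
6: [][][]p is F, p is F. ✗
7: [][][]p is F, p is T. ✓
8: [][][]p is F, p is T. ✓
— 6 worlds.
For [](~p -> []<>p):
1: successors {1, 3}; ~p -> []<>p there: 1:T, 3:T. ✓
2: successors {1, 4, 8}; ~p -> []<>p there: 1:T, 4:T, 8:T. ✓
3: successors {4, 6}; ~p -> []<>p there: 4:T, 6:F. ✗
4: successors {4, 6, 7, 8}; ~p -> []<>p there: 4:T, 6:F, 7:T, 8:T. ✗
5: successors {2, 3, 6}; ~p -> []<>p there: 2:T, 3:T, 6:F. ✗
6: successors {3, 8}; ~p -> []<>p there: 3:T, 8:T. ✓
7: successors {2, 7}; ~p -> []<>p there: 2:T, 7:T. ✓
8: successors {1, 4}; ~p -> []<>p there: 1:T, 4:T. ✓
— 5 worlds.

6 and 5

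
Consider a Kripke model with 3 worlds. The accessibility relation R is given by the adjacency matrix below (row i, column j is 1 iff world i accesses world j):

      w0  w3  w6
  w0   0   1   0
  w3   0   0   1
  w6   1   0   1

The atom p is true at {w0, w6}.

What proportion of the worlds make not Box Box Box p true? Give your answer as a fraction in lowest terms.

2/3

w0: Box Box Box p is T. ✗
w3: Box Box Box p is F. ✓
w6: Box Box Box p is F. ✓
That's 2 of 3 worlds, so 2/3.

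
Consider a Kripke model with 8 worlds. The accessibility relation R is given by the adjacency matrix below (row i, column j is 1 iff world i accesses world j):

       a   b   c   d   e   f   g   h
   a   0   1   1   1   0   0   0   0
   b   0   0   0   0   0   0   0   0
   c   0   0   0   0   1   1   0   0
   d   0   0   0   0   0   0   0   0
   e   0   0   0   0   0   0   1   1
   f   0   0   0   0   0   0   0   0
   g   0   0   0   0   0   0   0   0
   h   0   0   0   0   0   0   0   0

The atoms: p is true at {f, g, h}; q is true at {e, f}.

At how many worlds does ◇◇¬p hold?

a: successors {b, c, d}; ◇¬p there: b:F, c:T, d:F. ✓
b: no successors, so ◇◇¬p fails. ✗
c: successors {e, f}; ◇¬p there: e:F, f:F. ✗
d: no successors, so ◇◇¬p fails. ✗
e: successors {g, h}; ◇¬p there: g:F, h:F. ✗
f: no successors, so ◇◇¬p fails. ✗
g: no successors, so ◇◇¬p fails. ✗
h: no successors, so ◇◇¬p fails. ✗
Satisfying worlds: {a}.

1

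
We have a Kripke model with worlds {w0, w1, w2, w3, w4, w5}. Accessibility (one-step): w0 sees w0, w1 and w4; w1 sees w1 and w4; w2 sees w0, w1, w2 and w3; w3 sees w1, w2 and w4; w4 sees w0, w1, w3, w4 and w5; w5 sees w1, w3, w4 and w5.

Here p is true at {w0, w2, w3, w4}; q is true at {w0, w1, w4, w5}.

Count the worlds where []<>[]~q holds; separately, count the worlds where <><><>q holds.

For []<>[]~q:
w0: successors {w0, w1, w4}; <>[]~q there: w0:F, w1:F, w4:F. ✗
w1: successors {w1, w4}; <>[]~q there: w1:F, w4:F. ✗
w2: successors {w0, w1, w2, w3}; <>[]~q there: w0:F, w1:F, w2:F, w3:F. ✗
w3: successors {w1, w2, w4}; <>[]~q there: w1:F, w2:F, w4:F. ✗
w4: successors {w0, w1, w3, w4, w5}; <>[]~q there: w0:F, w1:F, w3:F, w4:F, w5:F. ✗
w5: successors {w1, w3, w4, w5}; <>[]~q there: w1:F, w3:F, w4:F, w5:F. ✗
— 0 worlds.
For <><><>q:
w0: successors {w0, w1, w4}; <><>q there: w0:T, w1:T, w4:T. ✓
w1: successors {w1, w4}; <><>q there: w1:T, w4:T. ✓
w2: successors {w0, w1, w2, w3}; <><>q there: w0:T, w1:T, w2:T, w3:T. ✓
w3: successors {w1, w2, w4}; <><>q there: w1:T, w2:T, w4:T. ✓
w4: successors {w0, w1, w3, w4, w5}; <><>q there: w0:T, w1:T, w3:T, w4:T, w5:T. ✓
w5: successors {w1, w3, w4, w5}; <><>q there: w1:T, w3:T, w4:T, w5:T. ✓
— 6 worlds.

0 and 6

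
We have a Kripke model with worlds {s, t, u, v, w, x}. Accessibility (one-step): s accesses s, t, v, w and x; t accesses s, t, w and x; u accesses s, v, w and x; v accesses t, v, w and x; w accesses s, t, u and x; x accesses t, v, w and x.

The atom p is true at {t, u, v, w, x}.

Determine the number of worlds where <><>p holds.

s: successors {s, t, v, w, x}; <>p there: s:T, t:T, v:T, w:T, x:T. ✓
t: successors {s, t, w, x}; <>p there: s:T, t:T, w:T, x:T. ✓
u: successors {s, v, w, x}; <>p there: s:T, v:T, w:T, x:T. ✓
v: successors {t, v, w, x}; <>p there: t:T, v:T, w:T, x:T. ✓
w: successors {s, t, u, x}; <>p there: s:T, t:T, u:T, x:T. ✓
x: successors {t, v, w, x}; <>p there: t:T, v:T, w:T, x:T. ✓
Satisfying worlds: {s, t, u, v, w, x}.

6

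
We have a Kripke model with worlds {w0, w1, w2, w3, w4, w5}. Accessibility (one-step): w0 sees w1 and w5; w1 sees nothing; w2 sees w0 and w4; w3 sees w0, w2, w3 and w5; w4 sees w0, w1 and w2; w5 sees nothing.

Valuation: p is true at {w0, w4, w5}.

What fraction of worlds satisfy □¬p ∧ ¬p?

1/6

w0: □¬p is F, ¬p is F. ✗
w1: □¬p is T, ¬p is T. ✓
w2: □¬p is F, ¬p is T. ✗
w3: □¬p is F, ¬p is T. ✗
w4: □¬p is F, ¬p is F. ✗
w5: □¬p is T, ¬p is F. ✗
That's 1 of 6 worlds, so 1/6.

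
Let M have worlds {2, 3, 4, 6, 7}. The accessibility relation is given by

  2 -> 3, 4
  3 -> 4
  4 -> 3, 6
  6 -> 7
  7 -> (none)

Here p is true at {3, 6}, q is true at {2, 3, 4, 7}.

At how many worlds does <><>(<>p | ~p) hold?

2: successors {3, 4}; <>(<>p | ~p) there: 3:T, 4:F. ✓
3: successors {4}; <>(<>p | ~p) there: 4:F. ✗
4: successors {3, 6}; <>(<>p | ~p) there: 3:T, 6:T. ✓
6: successors {7}; <>(<>p | ~p) there: 7:F. ✗
7: no successors, so <><>(<>p | ~p) fails. ✗
Satisfying worlds: {2, 4}.

2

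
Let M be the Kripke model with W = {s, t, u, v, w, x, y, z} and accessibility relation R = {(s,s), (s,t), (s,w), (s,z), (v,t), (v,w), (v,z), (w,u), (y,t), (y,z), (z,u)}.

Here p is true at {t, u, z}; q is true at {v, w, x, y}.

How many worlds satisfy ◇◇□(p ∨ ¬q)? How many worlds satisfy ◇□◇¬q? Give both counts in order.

3 and 5

For ◇◇□(p ∨ ¬q):
s: successors {s, t, w, z}; ◇□(p ∨ ¬q) there: s:T, t:F, w:T, z:T. ✓
t: no successors, so ◇◇□(p ∨ ¬q) fails. ✗
u: no successors, so ◇◇□(p ∨ ¬q) fails. ✗
v: successors {t, w, z}; ◇□(p ∨ ¬q) there: t:F, w:T, z:T. ✓
w: successors {u}; ◇□(p ∨ ¬q) there: u:F. ✗
x: no successors, so ◇◇□(p ∨ ¬q) fails. ✗
y: successors {t, z}; ◇□(p ∨ ¬q) there: t:F, z:T. ✓
z: successors {u}; ◇□(p ∨ ¬q) there: u:F. ✗
— 3 worlds.
For ◇□◇¬q:
s: successors {s, t, w, z}; □◇¬q there: s:F, t:T, w:F, z:F. ✓
t: no successors, so ◇□◇¬q fails. ✗
u: no successors, so ◇□◇¬q fails. ✗
v: successors {t, w, z}; □◇¬q there: t:T, w:F, z:F. ✓
w: successors {u}; □◇¬q there: u:T. ✓
x: no successors, so ◇□◇¬q fails. ✗
y: successors {t, z}; □◇¬q there: t:T, z:F. ✓
z: successors {u}; □◇¬q there: u:T. ✓
— 5 worlds.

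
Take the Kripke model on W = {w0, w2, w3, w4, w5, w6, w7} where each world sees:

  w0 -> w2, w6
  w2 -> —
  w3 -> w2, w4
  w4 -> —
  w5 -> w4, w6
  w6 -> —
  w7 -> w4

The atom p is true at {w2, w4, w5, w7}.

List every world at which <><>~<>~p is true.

∅

w0: successors {w2, w6}; <>~<>~p there: w2:F, w6:F. ✗
w2: no successors, so <><>~<>~p fails. ✗
w3: successors {w2, w4}; <>~<>~p there: w2:F, w4:F. ✗
w4: no successors, so <><>~<>~p fails. ✗
w5: successors {w4, w6}; <>~<>~p there: w4:F, w6:F. ✗
w6: no successors, so <><>~<>~p fails. ✗
w7: successors {w4}; <>~<>~p there: w4:F. ✗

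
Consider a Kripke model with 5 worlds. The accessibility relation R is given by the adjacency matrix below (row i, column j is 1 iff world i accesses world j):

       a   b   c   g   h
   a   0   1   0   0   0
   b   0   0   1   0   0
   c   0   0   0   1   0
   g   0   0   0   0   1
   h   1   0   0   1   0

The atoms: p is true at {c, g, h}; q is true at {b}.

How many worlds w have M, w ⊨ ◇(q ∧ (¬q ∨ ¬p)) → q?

a: ◇(q ∧ (¬q ∨ ¬p)) is T, q is F. ✗
b: ◇(q ∧ (¬q ∨ ¬p)) is F, q is T. ✓
c: ◇(q ∧ (¬q ∨ ¬p)) is F, q is F. ✓
g: ◇(q ∧ (¬q ∨ ¬p)) is F, q is F. ✓
h: ◇(q ∧ (¬q ∨ ¬p)) is F, q is F. ✓
Satisfying worlds: {b, c, g, h}.

4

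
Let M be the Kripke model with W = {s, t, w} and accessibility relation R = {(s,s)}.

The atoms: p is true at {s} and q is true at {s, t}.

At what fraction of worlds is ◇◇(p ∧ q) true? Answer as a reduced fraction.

1/3

s: successors {s}; ◇(p ∧ q) there: s:T. ✓
t: no successors, so ◇◇(p ∧ q) fails. ✗
w: no successors, so ◇◇(p ∧ q) fails. ✗
That's 1 of 3 worlds, so 1/3.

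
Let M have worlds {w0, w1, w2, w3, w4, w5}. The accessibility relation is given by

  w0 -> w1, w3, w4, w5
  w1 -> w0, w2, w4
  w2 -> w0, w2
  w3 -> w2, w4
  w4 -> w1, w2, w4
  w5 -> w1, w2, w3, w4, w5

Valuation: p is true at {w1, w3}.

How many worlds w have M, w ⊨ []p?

0

w0: successors {w1, w3, w4, w5}; p there: w1:T, w3:T, w4:F, w5:F. ✗
w1: successors {w0, w2, w4}; p there: w0:F, w2:F, w4:F. ✗
w2: successors {w0, w2}; p there: w0:F, w2:F. ✗
w3: successors {w2, w4}; p there: w2:F, w4:F. ✗
w4: successors {w1, w2, w4}; p there: w1:T, w2:F, w4:F. ✗
w5: successors {w1, w2, w3, w4, w5}; p there: w1:T, w2:F, w3:T, w4:F, w5:F. ✗
Satisfying worlds: ∅.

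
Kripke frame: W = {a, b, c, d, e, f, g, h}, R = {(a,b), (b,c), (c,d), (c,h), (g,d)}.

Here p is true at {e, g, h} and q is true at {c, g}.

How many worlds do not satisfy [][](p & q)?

2

a: successors {b}; [](p & q) there: b:F. ✗
b: successors {c}; [](p & q) there: c:F. ✗
c: successors {d, h}; [](p & q) there: d:T, h:T. ✓
d: no successors, so [][](p & q) holds vacuously. ✓
e: no successors, so [][](p & q) holds vacuously. ✓
f: no successors, so [][](p & q) holds vacuously. ✓
g: successors {d}; [](p & q) there: d:T. ✓
h: no successors, so [][](p & q) holds vacuously. ✓
Satisfying worlds: {c, d, e, f, g, h}.
So [][](p & q) fails at the other 2 worlds.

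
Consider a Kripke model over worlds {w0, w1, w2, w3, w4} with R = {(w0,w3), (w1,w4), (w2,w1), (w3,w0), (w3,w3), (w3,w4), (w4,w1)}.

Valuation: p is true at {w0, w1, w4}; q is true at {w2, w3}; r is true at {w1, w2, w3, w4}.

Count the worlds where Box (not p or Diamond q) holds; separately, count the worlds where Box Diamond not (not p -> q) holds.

For Box (not p or Diamond q):
w0: successors {w3}; not p or Diamond q there: w3:T. ✓
w1: successors {w4}; not p or Diamond q there: w4:F. ✗
w2: successors {w1}; not p or Diamond q there: w1:F. ✗
w3: successors {w0, w3, w4}; not p or Diamond q there: w0:T, w3:T, w4:F. ✗
w4: successors {w1}; not p or Diamond q there: w1:F. ✗
— 1 world.
For Box Diamond not (not p -> q):
w0: successors {w3}; Diamond not (not p -> q) there: w3:F. ✗
w1: successors {w4}; Diamond not (not p -> q) there: w4:F. ✗
w2: successors {w1}; Diamond not (not p -> q) there: w1:F. ✗
w3: successors {w0, w3, w4}; Diamond not (not p -> q) there: w0:F, w3:F, w4:F. ✗
w4: successors {w1}; Diamond not (not p -> q) there: w1:F. ✗
— 0 worlds.

1 and 0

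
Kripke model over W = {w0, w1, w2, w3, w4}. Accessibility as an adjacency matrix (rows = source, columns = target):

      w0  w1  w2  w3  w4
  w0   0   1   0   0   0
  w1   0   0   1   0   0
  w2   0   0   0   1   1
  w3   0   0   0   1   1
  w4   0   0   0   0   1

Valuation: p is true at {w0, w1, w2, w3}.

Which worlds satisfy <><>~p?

w0: successors {w1}; <>~p there: w1:F. ✗
w1: successors {w2}; <>~p there: w2:T. ✓
w2: successors {w3, w4}; <>~p there: w3:T, w4:T. ✓
w3: successors {w3, w4}; <>~p there: w3:T, w4:T. ✓
w4: successors {w4}; <>~p there: w4:T. ✓

{w1, w2, w3, w4}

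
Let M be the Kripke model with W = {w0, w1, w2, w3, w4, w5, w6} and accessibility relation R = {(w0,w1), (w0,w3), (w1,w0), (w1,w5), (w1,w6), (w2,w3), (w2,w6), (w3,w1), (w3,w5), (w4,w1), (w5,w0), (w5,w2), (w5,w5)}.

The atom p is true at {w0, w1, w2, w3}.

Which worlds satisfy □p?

{w0, w4, w6}

w0: successors {w1, w3}; p there: w1:T, w3:T. ✓
w1: successors {w0, w5, w6}; p there: w0:T, w5:F, w6:F. ✗
w2: successors {w3, w6}; p there: w3:T, w6:F. ✗
w3: successors {w1, w5}; p there: w1:T, w5:F. ✗
w4: successors {w1}; p there: w1:T. ✓
w5: successors {w0, w2, w5}; p there: w0:T, w2:T, w5:F. ✗
w6: no successors, so □p holds vacuously. ✓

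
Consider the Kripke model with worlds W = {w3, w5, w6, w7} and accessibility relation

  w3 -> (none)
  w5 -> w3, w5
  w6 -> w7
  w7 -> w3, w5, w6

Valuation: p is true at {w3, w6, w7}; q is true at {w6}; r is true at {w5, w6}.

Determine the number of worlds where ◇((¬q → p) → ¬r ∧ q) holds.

2

w3: no successors, so ◇((¬q → p) → ¬r ∧ q) fails. ✗
w5: successors {w3, w5}; (¬q → p) → ¬r ∧ q there: w3:F, w5:T. ✓
w6: successors {w7}; (¬q → p) → ¬r ∧ q there: w7:F. ✗
w7: successors {w3, w5, w6}; (¬q → p) → ¬r ∧ q there: w3:F, w5:T, w6:F. ✓
Satisfying worlds: {w5, w7}.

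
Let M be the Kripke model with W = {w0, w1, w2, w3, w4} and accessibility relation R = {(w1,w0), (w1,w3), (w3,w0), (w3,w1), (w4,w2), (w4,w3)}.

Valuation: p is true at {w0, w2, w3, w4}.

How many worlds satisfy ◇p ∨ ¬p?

3

w0: ◇p is F, ¬p is F. ✗
w1: ◇p is T, ¬p is T. ✓
w2: ◇p is F, ¬p is F. ✗
w3: ◇p is T, ¬p is F. ✓
w4: ◇p is T, ¬p is F. ✓
Satisfying worlds: {w1, w3, w4}.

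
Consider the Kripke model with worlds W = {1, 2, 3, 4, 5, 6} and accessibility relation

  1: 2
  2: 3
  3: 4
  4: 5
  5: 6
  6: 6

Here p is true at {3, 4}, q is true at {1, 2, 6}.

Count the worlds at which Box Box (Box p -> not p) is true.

5

1: successors {2}; Box (Box p -> not p) there: 2:F. ✗
2: successors {3}; Box (Box p -> not p) there: 3:T. ✓
3: successors {4}; Box (Box p -> not p) there: 4:T. ✓
4: successors {5}; Box (Box p -> not p) there: 5:T. ✓
5: successors {6}; Box (Box p -> not p) there: 6:T. ✓
6: successors {6}; Box (Box p -> not p) there: 6:T. ✓
Satisfying worlds: {2, 3, 4, 5, 6}.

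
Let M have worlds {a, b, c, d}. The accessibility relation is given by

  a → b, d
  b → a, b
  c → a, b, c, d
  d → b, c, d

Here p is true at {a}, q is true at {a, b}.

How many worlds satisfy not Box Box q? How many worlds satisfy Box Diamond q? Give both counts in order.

For not Box Box q:
a: Box Box q is F. ✓
b: Box Box q is F. ✓
c: Box Box q is F. ✓
d: Box Box q is F. ✓
— 4 worlds.
For Box Diamond q:
a: successors {b, d}; Diamond q there: b:T, d:T. ✓
b: successors {a, b}; Diamond q there: a:T, b:T. ✓
c: successors {a, b, c, d}; Diamond q there: a:T, b:T, c:T, d:T. ✓
d: successors {b, c, d}; Diamond q there: b:T, c:T, d:T. ✓
— 4 worlds.

4 and 4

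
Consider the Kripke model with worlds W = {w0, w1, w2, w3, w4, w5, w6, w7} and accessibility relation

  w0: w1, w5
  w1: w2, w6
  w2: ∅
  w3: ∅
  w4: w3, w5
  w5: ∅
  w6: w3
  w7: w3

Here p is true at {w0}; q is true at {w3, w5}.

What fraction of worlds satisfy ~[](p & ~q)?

5/8

w0: [](p & ~q) is F. ✓
w1: [](p & ~q) is F. ✓
w2: [](p & ~q) is T. ✗
w3: [](p & ~q) is T. ✗
w4: [](p & ~q) is F. ✓
w5: [](p & ~q) is T. ✗
w6: [](p & ~q) is F. ✓
w7: [](p & ~q) is F. ✓
That's 5 of 8 worlds, so 5/8.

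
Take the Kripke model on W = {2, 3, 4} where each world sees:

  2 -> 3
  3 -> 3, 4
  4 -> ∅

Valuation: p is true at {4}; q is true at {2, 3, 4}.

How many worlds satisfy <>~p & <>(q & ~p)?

2

2: <>~p is T, <>(q & ~p) is T. ✓
3: <>~p is T, <>(q & ~p) is T. ✓
4: <>~p is F, <>(q & ~p) is F. ✗
Satisfying worlds: {2, 3}.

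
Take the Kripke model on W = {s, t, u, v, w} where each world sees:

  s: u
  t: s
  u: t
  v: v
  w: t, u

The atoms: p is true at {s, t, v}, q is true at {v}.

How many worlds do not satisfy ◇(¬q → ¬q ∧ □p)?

1

s: successors {u}; ¬q → ¬q ∧ □p there: u:T. ✓
t: successors {s}; ¬q → ¬q ∧ □p there: s:F. ✗
u: successors {t}; ¬q → ¬q ∧ □p there: t:T. ✓
v: successors {v}; ¬q → ¬q ∧ □p there: v:T. ✓
w: successors {t, u}; ¬q → ¬q ∧ □p there: t:T, u:T. ✓
Satisfying worlds: {s, u, v, w}.
So ◇(¬q → ¬q ∧ □p) fails at the other 1 world.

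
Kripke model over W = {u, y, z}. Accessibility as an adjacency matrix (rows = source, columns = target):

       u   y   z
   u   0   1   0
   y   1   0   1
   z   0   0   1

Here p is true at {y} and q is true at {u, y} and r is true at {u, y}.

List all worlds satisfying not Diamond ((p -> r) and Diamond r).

{z}

u: Diamond ((p -> r) and Diamond r) is T. ✗
y: Diamond ((p -> r) and Diamond r) is T. ✗
z: Diamond ((p -> r) and Diamond r) is F. ✓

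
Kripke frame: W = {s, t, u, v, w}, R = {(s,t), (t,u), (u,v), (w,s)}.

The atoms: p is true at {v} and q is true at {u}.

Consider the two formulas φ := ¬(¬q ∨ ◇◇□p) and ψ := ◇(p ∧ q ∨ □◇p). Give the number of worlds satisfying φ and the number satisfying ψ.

1 and 2

For ¬(¬q ∨ ◇◇□p):
s: ¬q ∨ ◇◇□p is T. ✗
t: ¬q ∨ ◇◇□p is T. ✗
u: ¬q ∨ ◇◇□p is F. ✓
v: ¬q ∨ ◇◇□p is T. ✗
w: ¬q ∨ ◇◇□p is T. ✗
— 1 world.
For ◇(p ∧ q ∨ □◇p):
s: successors {t}; p ∧ q ∨ □◇p there: t:T. ✓
t: successors {u}; p ∧ q ∨ □◇p there: u:F. ✗
u: successors {v}; p ∧ q ∨ □◇p there: v:T. ✓
v: no successors, so ◇(p ∧ q ∨ □◇p) fails. ✗
w: successors {s}; p ∧ q ∨ □◇p there: s:F. ✗
— 2 worlds.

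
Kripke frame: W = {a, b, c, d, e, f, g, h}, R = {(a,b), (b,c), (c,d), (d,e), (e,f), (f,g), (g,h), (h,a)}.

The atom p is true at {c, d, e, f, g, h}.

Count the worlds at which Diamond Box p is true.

6

a: successors {b}; Box p there: b:T. ✓
b: successors {c}; Box p there: c:T. ✓
c: successors {d}; Box p there: d:T. ✓
d: successors {e}; Box p there: e:T. ✓
e: successors {f}; Box p there: f:T. ✓
f: successors {g}; Box p there: g:T. ✓
g: successors {h}; Box p there: h:F. ✗
h: successors {a}; Box p there: a:F. ✗
Satisfying worlds: {a, b, c, d, e, f}.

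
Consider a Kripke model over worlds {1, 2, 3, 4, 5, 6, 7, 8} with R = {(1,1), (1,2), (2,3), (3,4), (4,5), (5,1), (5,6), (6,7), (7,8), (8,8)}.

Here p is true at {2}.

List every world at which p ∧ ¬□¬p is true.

1: p is F, ¬□¬p is T. ✗
2: p is T, ¬□¬p is F. ✗
3: p is F, ¬□¬p is F. ✗
4: p is F, ¬□¬p is F. ✗
5: p is F, ¬□¬p is F. ✗
6: p is F, ¬□¬p is F. ✗
7: p is F, ¬□¬p is F. ✗
8: p is F, ¬□¬p is F. ✗

∅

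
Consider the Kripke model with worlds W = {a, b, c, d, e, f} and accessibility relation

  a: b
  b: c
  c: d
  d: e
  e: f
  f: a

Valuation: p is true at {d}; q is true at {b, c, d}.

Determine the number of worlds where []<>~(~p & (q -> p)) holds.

a: successors {b}; <>~(~p & (q -> p)) there: b:T. ✓
b: successors {c}; <>~(~p & (q -> p)) there: c:T. ✓
c: successors {d}; <>~(~p & (q -> p)) there: d:F. ✗
d: successors {e}; <>~(~p & (q -> p)) there: e:F. ✗
e: successors {f}; <>~(~p & (q -> p)) there: f:F. ✗
f: successors {a}; <>~(~p & (q -> p)) there: a:T. ✓
Satisfying worlds: {a, b, f}.

3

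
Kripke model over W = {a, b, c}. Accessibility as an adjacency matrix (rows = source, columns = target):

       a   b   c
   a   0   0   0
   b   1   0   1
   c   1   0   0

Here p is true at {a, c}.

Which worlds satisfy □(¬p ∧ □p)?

{a}

a: no successors, so □(¬p ∧ □p) holds vacuously. ✓
b: successors {a, c}; ¬p ∧ □p there: a:F, c:F. ✗
c: successors {a}; ¬p ∧ □p there: a:F. ✗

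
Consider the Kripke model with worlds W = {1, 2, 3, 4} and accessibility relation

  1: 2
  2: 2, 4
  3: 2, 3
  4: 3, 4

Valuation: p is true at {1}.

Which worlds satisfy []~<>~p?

∅

1: successors {2}; ~<>~p there: 2:F. ✗
2: successors {2, 4}; ~<>~p there: 2:F, 4:F. ✗
3: successors {2, 3}; ~<>~p there: 2:F, 3:F. ✗
4: successors {3, 4}; ~<>~p there: 3:F, 4:F. ✗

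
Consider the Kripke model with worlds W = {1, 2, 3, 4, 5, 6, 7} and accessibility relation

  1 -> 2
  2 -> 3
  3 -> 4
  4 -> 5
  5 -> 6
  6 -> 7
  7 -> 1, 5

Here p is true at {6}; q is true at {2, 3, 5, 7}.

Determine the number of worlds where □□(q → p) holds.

2

1: successors {2}; □(q → p) there: 2:F. ✗
2: successors {3}; □(q → p) there: 3:T. ✓
3: successors {4}; □(q → p) there: 4:F. ✗
4: successors {5}; □(q → p) there: 5:T. ✓
5: successors {6}; □(q → p) there: 6:F. ✗
6: successors {7}; □(q → p) there: 7:F. ✗
7: successors {1, 5}; □(q → p) there: 1:F, 5:T. ✗
Satisfying worlds: {2, 4}.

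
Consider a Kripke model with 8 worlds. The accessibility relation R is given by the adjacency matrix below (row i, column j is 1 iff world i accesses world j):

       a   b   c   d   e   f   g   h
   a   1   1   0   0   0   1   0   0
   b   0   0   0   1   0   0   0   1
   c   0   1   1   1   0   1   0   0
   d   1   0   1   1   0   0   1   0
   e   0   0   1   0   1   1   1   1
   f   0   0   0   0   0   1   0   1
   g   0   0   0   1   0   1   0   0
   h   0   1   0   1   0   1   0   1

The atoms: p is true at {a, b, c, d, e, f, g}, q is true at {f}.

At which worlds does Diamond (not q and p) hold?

a: successors {a, b, f}; not q and p there: a:T, b:T, f:F. ✓
b: successors {d, h}; not q and p there: d:T, h:F. ✓
c: successors {b, c, d, f}; not q and p there: b:T, c:T, d:T, f:F. ✓
d: successors {a, c, d, g}; not q and p there: a:T, c:T, d:T, g:T. ✓
e: successors {c, e, f, g, h}; not q and p there: c:T, e:T, f:F, g:T, h:F. ✓
f: successors {f, h}; not q and p there: f:F, h:F. ✗
g: successors {d, f}; not q and p there: d:T, f:F. ✓
h: successors {b, d, f, h}; not q and p there: b:T, d:T, f:F, h:F. ✓

{a, b, c, d, e, g, h}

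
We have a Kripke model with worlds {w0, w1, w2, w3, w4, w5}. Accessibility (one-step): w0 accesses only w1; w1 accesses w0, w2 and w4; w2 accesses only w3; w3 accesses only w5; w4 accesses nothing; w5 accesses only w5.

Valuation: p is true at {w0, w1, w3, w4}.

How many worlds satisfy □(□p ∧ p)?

w0: successors {w1}; □p ∧ p there: w1:F. ✗
w1: successors {w0, w2, w4}; □p ∧ p there: w0:T, w2:F, w4:T. ✗
w2: successors {w3}; □p ∧ p there: w3:F. ✗
w3: successors {w5}; □p ∧ p there: w5:F. ✗
w4: no successors, so □(□p ∧ p) holds vacuously. ✓
w5: successors {w5}; □p ∧ p there: w5:F. ✗
Satisfying worlds: {w4}.

1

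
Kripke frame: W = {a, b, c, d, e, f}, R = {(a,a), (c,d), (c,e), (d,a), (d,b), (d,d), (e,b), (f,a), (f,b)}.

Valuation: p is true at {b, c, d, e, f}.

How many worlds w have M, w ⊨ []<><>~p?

a: successors {a}; <><>~p there: a:T. ✓
b: no successors, so []<><>~p holds vacuously. ✓
c: successors {d, e}; <><>~p there: d:T, e:F. ✗
d: successors {a, b, d}; <><>~p there: a:T, b:F, d:T. ✗
e: successors {b}; <><>~p there: b:F. ✗
f: successors {a, b}; <><>~p there: a:T, b:F. ✗
Satisfying worlds: {a, b}.

2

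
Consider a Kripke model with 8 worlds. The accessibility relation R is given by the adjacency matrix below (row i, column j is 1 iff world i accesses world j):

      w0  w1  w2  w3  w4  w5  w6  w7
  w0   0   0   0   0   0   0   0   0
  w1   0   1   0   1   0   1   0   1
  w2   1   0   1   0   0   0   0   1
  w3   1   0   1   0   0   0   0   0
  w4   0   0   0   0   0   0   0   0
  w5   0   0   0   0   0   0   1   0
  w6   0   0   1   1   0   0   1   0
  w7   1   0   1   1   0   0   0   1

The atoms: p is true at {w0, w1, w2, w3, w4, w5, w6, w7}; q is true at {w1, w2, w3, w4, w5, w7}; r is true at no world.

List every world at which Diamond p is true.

w0: no successors, so Diamond p fails. ✗
w1: successors {w1, w3, w5, w7}; p there: w1:T, w3:T, w5:T, w7:T. ✓
w2: successors {w0, w2, w7}; p there: w0:T, w2:T, w7:T. ✓
w3: successors {w0, w2}; p there: w0:T, w2:T. ✓
w4: no successors, so Diamond p fails. ✗
w5: successors {w6}; p there: w6:T. ✓
w6: successors {w2, w3, w6}; p there: w2:T, w3:T, w6:T. ✓
w7: successors {w0, w2, w3, w7}; p there: w0:T, w2:T, w3:T, w7:T. ✓

{w1, w2, w3, w5, w6, w7}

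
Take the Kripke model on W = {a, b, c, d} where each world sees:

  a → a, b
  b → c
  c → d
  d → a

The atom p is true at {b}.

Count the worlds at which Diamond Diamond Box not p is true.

a: successors {a, b}; Diamond Box not p there: a:T, b:T. ✓
b: successors {c}; Diamond Box not p there: c:T. ✓
c: successors {d}; Diamond Box not p there: d:F. ✗
d: successors {a}; Diamond Box not p there: a:T. ✓
Satisfying worlds: {a, b, d}.

3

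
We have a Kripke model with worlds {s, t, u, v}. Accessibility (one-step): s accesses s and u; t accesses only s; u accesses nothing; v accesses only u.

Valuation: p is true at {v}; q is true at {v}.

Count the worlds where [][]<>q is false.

s: successors {s, u}; []<>q there: s:F, u:T. ✗
t: successors {s}; []<>q there: s:F. ✗
u: no successors, so [][]<>q holds vacuously. ✓
v: successors {u}; []<>q there: u:T. ✓
Satisfying worlds: {u, v}.
So [][]<>q fails at the other 2 worlds.

2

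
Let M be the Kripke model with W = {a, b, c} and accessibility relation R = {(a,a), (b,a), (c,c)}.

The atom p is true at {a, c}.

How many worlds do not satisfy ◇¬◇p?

3

a: successors {a}; ¬◇p there: a:F. ✗
b: successors {a}; ¬◇p there: a:F. ✗
c: successors {c}; ¬◇p there: c:F. ✗
Satisfying worlds: ∅.
So ◇¬◇p fails at the other 3 worlds.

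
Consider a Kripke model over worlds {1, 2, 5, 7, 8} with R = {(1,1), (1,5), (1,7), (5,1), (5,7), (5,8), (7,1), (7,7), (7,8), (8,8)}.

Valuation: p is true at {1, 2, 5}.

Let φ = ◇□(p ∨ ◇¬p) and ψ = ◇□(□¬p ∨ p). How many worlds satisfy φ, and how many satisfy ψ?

For ◇□(p ∨ ◇¬p):
1: successors {1, 5, 7}; □(p ∨ ◇¬p) there: 1:T, 5:T, 7:T. ✓
2: no successors, so ◇□(p ∨ ◇¬p) fails. ✗
5: successors {1, 7, 8}; □(p ∨ ◇¬p) there: 1:T, 7:T, 8:T. ✓
7: successors {1, 7, 8}; □(p ∨ ◇¬p) there: 1:T, 7:T, 8:T. ✓
8: successors {8}; □(p ∨ ◇¬p) there: 8:T. ✓
— 4 worlds.
For ◇□(□¬p ∨ p):
1: successors {1, 5, 7}; □(□¬p ∨ p) there: 1:F, 5:F, 7:F. ✗
2: no successors, so ◇□(□¬p ∨ p) fails. ✗
5: successors {1, 7, 8}; □(□¬p ∨ p) there: 1:F, 7:F, 8:T. ✓
7: successors {1, 7, 8}; □(□¬p ∨ p) there: 1:F, 7:F, 8:T. ✓
8: successors {8}; □(□¬p ∨ p) there: 8:T. ✓
— 3 worlds.

4 and 3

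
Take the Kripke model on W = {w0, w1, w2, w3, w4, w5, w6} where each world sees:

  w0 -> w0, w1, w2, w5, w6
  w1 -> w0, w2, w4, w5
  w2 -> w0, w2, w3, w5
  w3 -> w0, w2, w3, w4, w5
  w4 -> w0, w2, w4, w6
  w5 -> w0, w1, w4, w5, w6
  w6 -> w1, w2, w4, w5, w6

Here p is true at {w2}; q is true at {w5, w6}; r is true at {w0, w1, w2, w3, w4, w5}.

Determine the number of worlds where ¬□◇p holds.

w0: □◇p is F. ✓
w1: □◇p is F. ✓
w2: □◇p is F. ✓
w3: □◇p is F. ✓
w4: □◇p is T. ✗
w5: □◇p is F. ✓
w6: □◇p is F. ✓
Satisfying worlds: {w0, w1, w2, w3, w5, w6}.

6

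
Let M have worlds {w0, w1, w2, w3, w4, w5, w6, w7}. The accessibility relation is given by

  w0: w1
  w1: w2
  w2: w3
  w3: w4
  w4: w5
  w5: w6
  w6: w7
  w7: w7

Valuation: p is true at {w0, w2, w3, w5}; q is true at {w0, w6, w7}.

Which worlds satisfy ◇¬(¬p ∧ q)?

{w0, w1, w2, w3, w4}

w0: successors {w1}; ¬(¬p ∧ q) there: w1:T. ✓
w1: successors {w2}; ¬(¬p ∧ q) there: w2:T. ✓
w2: successors {w3}; ¬(¬p ∧ q) there: w3:T. ✓
w3: successors {w4}; ¬(¬p ∧ q) there: w4:T. ✓
w4: successors {w5}; ¬(¬p ∧ q) there: w5:T. ✓
w5: successors {w6}; ¬(¬p ∧ q) there: w6:F. ✗
w6: successors {w7}; ¬(¬p ∧ q) there: w7:F. ✗
w7: successors {w7}; ¬(¬p ∧ q) there: w7:F. ✗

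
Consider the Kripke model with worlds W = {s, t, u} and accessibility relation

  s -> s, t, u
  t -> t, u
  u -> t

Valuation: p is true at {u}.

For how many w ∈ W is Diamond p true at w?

s: successors {s, t, u}; p there: s:F, t:F, u:T. ✓
t: successors {t, u}; p there: t:F, u:T. ✓
u: successors {t}; p there: t:F. ✗
Satisfying worlds: {s, t}.

2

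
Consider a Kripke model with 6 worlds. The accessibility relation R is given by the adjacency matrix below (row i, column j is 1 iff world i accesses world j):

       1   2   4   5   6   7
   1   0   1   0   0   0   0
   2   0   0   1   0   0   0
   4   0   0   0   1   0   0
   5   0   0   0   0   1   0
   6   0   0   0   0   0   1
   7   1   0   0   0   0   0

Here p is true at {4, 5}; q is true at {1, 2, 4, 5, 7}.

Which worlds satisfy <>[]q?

{1, 2, 5, 6, 7}

1: successors {2}; []q there: 2:T. ✓
2: successors {4}; []q there: 4:T. ✓
4: successors {5}; []q there: 5:F. ✗
5: successors {6}; []q there: 6:T. ✓
6: successors {7}; []q there: 7:T. ✓
7: successors {1}; []q there: 1:T. ✓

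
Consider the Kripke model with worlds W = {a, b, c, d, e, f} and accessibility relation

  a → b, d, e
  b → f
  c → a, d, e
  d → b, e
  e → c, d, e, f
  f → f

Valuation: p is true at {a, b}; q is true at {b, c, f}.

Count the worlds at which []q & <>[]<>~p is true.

2

a: []q is F, <>[]<>~p is T. ✗
b: []q is T, <>[]<>~p is T. ✓
c: []q is F, <>[]<>~p is T. ✗
d: []q is F, <>[]<>~p is T. ✗
e: []q is F, <>[]<>~p is T. ✗
f: []q is T, <>[]<>~p is T. ✓
Satisfying worlds: {b, f}.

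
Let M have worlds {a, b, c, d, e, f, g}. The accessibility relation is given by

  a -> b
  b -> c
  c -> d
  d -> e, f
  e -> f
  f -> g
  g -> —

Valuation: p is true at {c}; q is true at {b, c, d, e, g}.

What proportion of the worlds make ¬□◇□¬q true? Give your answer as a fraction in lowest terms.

4/7

a: □◇□¬q is F. ✓
b: □◇□¬q is F. ✓
c: □◇□¬q is T. ✗
d: □◇□¬q is F. ✓
e: □◇□¬q is T. ✗
f: □◇□¬q is F. ✓
g: □◇□¬q is T. ✗
That's 4 of 7 worlds, so 4/7.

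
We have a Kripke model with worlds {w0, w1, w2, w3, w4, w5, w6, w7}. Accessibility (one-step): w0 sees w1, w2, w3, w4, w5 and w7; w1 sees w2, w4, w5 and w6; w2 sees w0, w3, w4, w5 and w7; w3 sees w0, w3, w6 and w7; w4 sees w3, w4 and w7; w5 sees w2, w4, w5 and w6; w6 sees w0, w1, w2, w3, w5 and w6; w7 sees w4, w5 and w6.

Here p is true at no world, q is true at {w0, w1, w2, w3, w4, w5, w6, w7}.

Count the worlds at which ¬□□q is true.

w0: □□q is T. ✗
w1: □□q is T. ✗
w2: □□q is T. ✗
w3: □□q is T. ✗
w4: □□q is T. ✗
w5: □□q is T. ✗
w6: □□q is T. ✗
w7: □□q is T. ✗
Satisfying worlds: ∅.

0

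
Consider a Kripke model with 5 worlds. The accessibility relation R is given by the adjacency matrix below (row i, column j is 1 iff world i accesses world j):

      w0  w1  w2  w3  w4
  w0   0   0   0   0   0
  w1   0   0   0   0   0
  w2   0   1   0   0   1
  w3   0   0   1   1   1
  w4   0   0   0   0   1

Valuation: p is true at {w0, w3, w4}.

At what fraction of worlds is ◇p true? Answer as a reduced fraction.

3/5

w0: no successors, so ◇p fails. ✗
w1: no successors, so ◇p fails. ✗
w2: successors {w1, w4}; p there: w1:F, w4:T. ✓
w3: successors {w2, w3, w4}; p there: w2:F, w3:T, w4:T. ✓
w4: successors {w4}; p there: w4:T. ✓
That's 3 of 5 worlds, so 3/5.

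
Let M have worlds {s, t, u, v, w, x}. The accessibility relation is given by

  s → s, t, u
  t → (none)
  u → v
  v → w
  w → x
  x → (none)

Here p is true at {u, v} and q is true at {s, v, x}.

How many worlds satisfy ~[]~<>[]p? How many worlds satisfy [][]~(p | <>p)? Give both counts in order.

2 and 5

For ~[]~<>[]p:
s: []~<>[]p is F. ✓
t: []~<>[]p is T. ✗
u: []~<>[]p is T. ✗
v: []~<>[]p is F. ✓
w: []~<>[]p is T. ✗
x: []~<>[]p is T. ✗
— 2 worlds.
For [][]~(p | <>p):
s: successors {s, t, u}; []~(p | <>p) there: s:F, t:T, u:F. ✗
t: no successors, so [][]~(p | <>p) holds vacuously. ✓
u: successors {v}; []~(p | <>p) there: v:T. ✓
v: successors {w}; []~(p | <>p) there: w:T. ✓
w: successors {x}; []~(p | <>p) there: x:T. ✓
x: no successors, so [][]~(p | <>p) holds vacuously. ✓
— 5 worlds.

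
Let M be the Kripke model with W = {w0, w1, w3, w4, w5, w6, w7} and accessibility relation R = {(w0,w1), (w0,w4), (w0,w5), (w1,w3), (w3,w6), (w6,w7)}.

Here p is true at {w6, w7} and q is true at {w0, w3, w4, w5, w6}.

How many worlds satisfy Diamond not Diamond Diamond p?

w0: successors {w1, w4, w5}; not Diamond Diamond p there: w1:F, w4:T, w5:T. ✓
w1: successors {w3}; not Diamond Diamond p there: w3:F. ✗
w3: successors {w6}; not Diamond Diamond p there: w6:T. ✓
w4: no successors, so Diamond not Diamond Diamond p fails. ✗
w5: no successors, so Diamond not Diamond Diamond p fails. ✗
w6: successors {w7}; not Diamond Diamond p there: w7:T. ✓
w7: no successors, so Diamond not Diamond Diamond p fails. ✗
Satisfying worlds: {w0, w3, w6}.

3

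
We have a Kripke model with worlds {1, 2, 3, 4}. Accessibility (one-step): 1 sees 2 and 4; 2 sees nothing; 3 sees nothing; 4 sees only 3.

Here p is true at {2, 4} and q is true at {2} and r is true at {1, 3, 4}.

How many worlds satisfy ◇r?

2

1: successors {2, 4}; r there: 2:F, 4:T. ✓
2: no successors, so ◇r fails. ✗
3: no successors, so ◇r fails. ✗
4: successors {3}; r there: 3:T. ✓
Satisfying worlds: {1, 4}.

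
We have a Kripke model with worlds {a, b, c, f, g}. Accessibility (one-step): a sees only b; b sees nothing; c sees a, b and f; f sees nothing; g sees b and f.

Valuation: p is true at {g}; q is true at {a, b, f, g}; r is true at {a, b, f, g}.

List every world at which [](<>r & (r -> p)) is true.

{b, f}

a: successors {b}; <>r & (r -> p) there: b:F. ✗
b: no successors, so [](<>r & (r -> p)) holds vacuously. ✓
c: successors {a, b, f}; <>r & (r -> p) there: a:F, b:F, f:F. ✗
f: no successors, so [](<>r & (r -> p)) holds vacuously. ✓
g: successors {b, f}; <>r & (r -> p) there: b:F, f:F. ✗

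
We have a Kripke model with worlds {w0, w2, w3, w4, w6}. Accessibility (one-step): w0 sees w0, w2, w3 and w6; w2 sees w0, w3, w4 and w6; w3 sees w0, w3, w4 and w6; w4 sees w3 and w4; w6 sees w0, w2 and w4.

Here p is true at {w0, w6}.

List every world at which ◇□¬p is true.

{w2, w3, w4, w6}

w0: successors {w0, w2, w3, w6}; □¬p there: w0:F, w2:F, w3:F, w6:F. ✗
w2: successors {w0, w3, w4, w6}; □¬p there: w0:F, w3:F, w4:T, w6:F. ✓
w3: successors {w0, w3, w4, w6}; □¬p there: w0:F, w3:F, w4:T, w6:F. ✓
w4: successors {w3, w4}; □¬p there: w3:F, w4:T. ✓
w6: successors {w0, w2, w4}; □¬p there: w0:F, w2:F, w4:T. ✓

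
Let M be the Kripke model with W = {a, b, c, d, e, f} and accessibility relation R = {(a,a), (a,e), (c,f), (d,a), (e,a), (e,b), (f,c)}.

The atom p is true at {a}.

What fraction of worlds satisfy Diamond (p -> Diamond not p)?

a: successors {a, e}; p -> Diamond not p there: a:T, e:T. ✓
b: no successors, so Diamond (p -> Diamond not p) fails. ✗
c: successors {f}; p -> Diamond not p there: f:T. ✓
d: successors {a}; p -> Diamond not p there: a:T. ✓
e: successors {a, b}; p -> Diamond not p there: a:T, b:T. ✓
f: successors {c}; p -> Diamond not p there: c:T. ✓
That's 5 of 6 worlds, so 5/6.

5/6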